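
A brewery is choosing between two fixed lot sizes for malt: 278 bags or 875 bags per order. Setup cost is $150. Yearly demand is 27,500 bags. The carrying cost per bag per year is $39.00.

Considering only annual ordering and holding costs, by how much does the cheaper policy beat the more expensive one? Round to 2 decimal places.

$1,517.66

For each Q, cost = (D/Q)·S + (Q/2)·H.
TC(278) = (27,500/278)×150 + (278/2)×39 = $20,259.13
TC(875) = (27,500/875)×150 + (875/2)×39 = $21,776.79
Lots of 278 are cheaper by $1,517.66.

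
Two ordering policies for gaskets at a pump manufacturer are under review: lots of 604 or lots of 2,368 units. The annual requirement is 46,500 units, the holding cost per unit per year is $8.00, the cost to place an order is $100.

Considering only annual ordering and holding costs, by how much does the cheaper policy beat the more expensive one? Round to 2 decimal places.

$1,321.01

Annual cost at Q: ordering D·S/Q plus holding Q·H/2.
TC(604) = (46,500/604)×100 + (604/2)×8 = $10,114.68
TC(2,368) = (46,500/2,368)×100 + (2,368/2)×8 = $11,435.68
Cheaper: Q = 604.  Difference = $1,321.01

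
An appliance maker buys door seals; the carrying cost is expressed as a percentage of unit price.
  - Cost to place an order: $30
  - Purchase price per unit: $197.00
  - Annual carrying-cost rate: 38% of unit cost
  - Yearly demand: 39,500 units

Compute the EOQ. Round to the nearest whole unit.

178 units

Carrying cost H = $197 × 38% = $74.8600/unit/yr
2DS/H = 2·39,500·30/74.86 = 31,659.10
EOQ = √31,659.10 ≈ 177.93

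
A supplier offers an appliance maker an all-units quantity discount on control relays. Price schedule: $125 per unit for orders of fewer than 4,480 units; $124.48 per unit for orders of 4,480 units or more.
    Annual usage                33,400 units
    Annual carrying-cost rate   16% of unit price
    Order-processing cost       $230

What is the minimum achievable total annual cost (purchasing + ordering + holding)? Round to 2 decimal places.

H₁ = 16%×$125 = $20.0000;  H₂ = 16%×$124.48 = $19.9168
EOQ₁ = √(2×33,400×230/20.0000) = 876.47  (< 4,480, feasible at tier 1)
EOQ₂ = √(2×33,400×230/19.9168) = 878.30  (< 4,480 → use Q = 4,480 at tier-2 price)
TC(tier 1 (EOQ₁), Q≈876.5) = $4,192,529.40
TC(tier 2, Q≈4,480.0) = $4,203,960.36
Minimum at tier 1 (EOQ₁): $4,192,529.40

$4,192,529.40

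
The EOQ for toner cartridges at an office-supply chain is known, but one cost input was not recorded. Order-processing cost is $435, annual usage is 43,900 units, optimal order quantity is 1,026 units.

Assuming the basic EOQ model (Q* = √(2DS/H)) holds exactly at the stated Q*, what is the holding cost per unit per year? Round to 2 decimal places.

$36.28

EOQ relation: Q² = 2DS/H, so rearrange for the unknown.
H = 2DS / Q² = 2 × 43,900 × 435 / 1,026² = 36.2818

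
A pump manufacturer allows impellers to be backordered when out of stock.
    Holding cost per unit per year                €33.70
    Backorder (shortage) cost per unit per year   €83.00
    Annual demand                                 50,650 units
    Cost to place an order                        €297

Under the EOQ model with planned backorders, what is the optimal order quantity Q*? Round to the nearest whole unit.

1,120 units

Q* = √(2DS/H) · √((H + b)/b)
   = √(2 × 50,650 × 297 / 33.7) · √((33.7 + 83) / 83)
   = 944.861 × 1.1858 ≈ 1,120.38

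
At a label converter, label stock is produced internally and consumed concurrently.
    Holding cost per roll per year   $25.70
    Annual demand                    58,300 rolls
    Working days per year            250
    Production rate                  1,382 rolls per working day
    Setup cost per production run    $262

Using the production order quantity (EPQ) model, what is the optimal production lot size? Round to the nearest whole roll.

d = 58,300/250 = 233.2000 rolls/day;  effective holding cost H(1 − d/p) = 25.7·(1 − 233.2000/1382) = 21.36336
Q* = √(2DS / H_eff) = √(2·58,300·262 / 21.36336) ≈ 1,195.82

1,196 rolls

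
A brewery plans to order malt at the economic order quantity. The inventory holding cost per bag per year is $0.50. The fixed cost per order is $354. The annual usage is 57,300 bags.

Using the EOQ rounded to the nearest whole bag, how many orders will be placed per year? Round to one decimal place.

Q* = √(2·D·S / H) = √(2·57,300·354 / 0.5) = √81,136,800.0 ≈ 9,007.60 → Q = 9,008
Orders per year = D/Q = 57,300 / 9,008 = 6.361

6.4 orders per year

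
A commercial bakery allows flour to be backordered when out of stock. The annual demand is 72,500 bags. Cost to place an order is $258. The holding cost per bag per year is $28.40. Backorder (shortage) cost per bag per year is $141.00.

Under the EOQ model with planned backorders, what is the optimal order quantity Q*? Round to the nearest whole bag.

1,258 bags

Basic EOQ = √(2·72,500·258/28.4) = 1,147.717
Backorder adjustment √((H+b)/b) = √((28.4+141)/141) = 1.0961
Q* = 1,147.717 × 1.0961 ≈ 1,258.00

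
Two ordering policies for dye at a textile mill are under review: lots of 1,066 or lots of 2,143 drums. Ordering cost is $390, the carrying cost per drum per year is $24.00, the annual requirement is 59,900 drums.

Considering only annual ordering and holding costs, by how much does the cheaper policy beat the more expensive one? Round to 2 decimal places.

$1,910.44

TC(Q) = (D/Q)S + (Q/2)H
TC(1,066) = (59,900/1,066)×390 + (1,066/2)×24 = $34,706.63
TC(2,143) = (59,900/2,143)×390 + (2,143/2)×24 = $36,617.07
|ΔTC| = |$34,706.63 − $36,617.07| = $1,910.44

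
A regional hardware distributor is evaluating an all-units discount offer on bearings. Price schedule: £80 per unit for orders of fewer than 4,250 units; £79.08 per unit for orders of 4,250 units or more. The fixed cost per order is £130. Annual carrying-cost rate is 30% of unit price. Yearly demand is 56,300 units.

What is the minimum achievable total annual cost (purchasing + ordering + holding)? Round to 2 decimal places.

£4,504,339.62

H₁ = 30%×£80 = £24.0000;  H₂ = 30%×£79.08 = £23.7240
EOQ₁ = √(2×56,300×130/24.0000) = 780.97  (< 4,250, feasible at tier 1)
EOQ₂ = √(2×56,300×130/23.7240) = 785.50  (< 4,250 → use Q = 4,250 at tier-2 price)
TC(tier 1 (EOQ₁), Q≈781.0) = £4,522,743.32
TC(tier 2, Q≈4,250.0) = £4,504,339.62
Minimum at tier 2: £4,504,339.62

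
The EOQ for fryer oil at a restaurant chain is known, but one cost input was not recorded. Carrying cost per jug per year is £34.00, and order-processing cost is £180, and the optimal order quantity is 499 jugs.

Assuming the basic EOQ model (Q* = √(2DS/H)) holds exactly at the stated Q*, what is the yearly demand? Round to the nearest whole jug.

23,517 jugs per year

From Q* = √(2DS/H) ⇒ Q*² = 2DS/H.
D = Q²H / (2S) = 499² × 34 / (2 × 180) = 23,516.76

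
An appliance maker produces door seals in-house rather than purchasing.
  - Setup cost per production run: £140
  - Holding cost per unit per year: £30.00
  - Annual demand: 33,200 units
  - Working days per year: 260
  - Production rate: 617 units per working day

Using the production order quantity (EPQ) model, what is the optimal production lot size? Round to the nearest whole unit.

d = 33,200/260 = 127.6923 units/day;  effective holding cost H(1 − d/p) = 30·(1 − 127.6923/617) = 23.79130
Q* = √(2DS / H_eff) = √(2·33,200·140 / 23.79130) ≈ 625.08

625 units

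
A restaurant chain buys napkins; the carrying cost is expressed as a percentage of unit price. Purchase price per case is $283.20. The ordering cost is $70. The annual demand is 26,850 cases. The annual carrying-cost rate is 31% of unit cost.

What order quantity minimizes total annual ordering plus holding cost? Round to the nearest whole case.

207 cases

H = i·C = 0.31 × $283.2 = $87.7920 per case-year
Optimal lot size Q* = (2 × 26,850 × $70 / $87.792)^½ ≈ 206.92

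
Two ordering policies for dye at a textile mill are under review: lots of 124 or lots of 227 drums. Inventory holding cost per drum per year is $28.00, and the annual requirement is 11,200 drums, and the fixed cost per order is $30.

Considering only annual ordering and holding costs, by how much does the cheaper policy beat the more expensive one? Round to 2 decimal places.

TC(Q) = (D/Q)S + (Q/2)H
TC(124) = (11,200/124)×30 + (124/2)×28 = $4,445.68
TC(227) = (11,200/227)×30 + (227/2)×28 = $4,658.18
Cheaper: Q = 124.  Difference = $212.50

$212.50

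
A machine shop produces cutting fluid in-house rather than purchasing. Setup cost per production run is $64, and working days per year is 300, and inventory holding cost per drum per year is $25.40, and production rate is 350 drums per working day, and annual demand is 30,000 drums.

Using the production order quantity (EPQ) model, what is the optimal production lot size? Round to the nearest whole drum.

460 drums

d = 30,000/300 = 100.0000 drums/day;  effective holding cost H(1 − d/p) = 25.4·(1 − 100.0000/350) = 18.14286
Q* = √(2DS / H_eff) = √(2·30,000·64 / 18.14286) ≈ 460.06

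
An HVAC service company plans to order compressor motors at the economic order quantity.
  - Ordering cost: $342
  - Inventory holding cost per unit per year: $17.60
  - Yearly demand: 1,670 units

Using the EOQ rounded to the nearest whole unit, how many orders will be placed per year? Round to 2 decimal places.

Q* = √(2·D·S / H) = √(2·1,670·342 / 17.6) = √64,902.3 ≈ 254.76 → Q = 255
N = D/Q = 1,670/255 ≈ 6.549 orders/yr

6.55 orders per year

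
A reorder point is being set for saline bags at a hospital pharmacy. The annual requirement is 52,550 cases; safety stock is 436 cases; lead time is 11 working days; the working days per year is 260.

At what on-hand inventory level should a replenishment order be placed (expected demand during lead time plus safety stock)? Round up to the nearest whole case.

Daily demand d = 52,550 / 260 = 202.115 cases/day
Demand during lead time = 202.115 × 11 = 2,223.27
Reorder point = 2,223.27 + 436 = 2,659.27 → round up

2,660 cases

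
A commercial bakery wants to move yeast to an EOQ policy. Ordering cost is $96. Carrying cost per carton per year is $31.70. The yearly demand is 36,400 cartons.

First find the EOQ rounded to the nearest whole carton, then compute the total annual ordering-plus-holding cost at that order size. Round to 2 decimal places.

$14,884.39

EOQ = √(2DS/H) = √(2 × 36,400 × 96 / 31.7)
    = √(220,466.88) ≈ 469.54 → Q = 470 cartons
Annual ordering cost = (D/Q)·S = (36,400/470) × 96 = $7,434.89
Annual holding cost  = (Q/2)·H = (470/2) × 31.7 = $7,449.50
Total = $7,434.89 + $7,449.50 = $14,884.39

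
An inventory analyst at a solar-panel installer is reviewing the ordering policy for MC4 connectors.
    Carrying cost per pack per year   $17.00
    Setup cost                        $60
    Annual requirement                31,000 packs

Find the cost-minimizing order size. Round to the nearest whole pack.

2DS/H = 2·31,000·60/17 = 218,823.53
EOQ = √218,823.53 ≈ 467.79

468 packs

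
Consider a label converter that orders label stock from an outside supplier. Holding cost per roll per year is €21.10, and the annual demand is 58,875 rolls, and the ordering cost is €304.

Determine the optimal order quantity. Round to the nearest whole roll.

1,302 rolls

Q* = √(2·D·S / H) = √(2·58,875·304 / 21.1) = √1,696,492.9 ≈ 1,302.49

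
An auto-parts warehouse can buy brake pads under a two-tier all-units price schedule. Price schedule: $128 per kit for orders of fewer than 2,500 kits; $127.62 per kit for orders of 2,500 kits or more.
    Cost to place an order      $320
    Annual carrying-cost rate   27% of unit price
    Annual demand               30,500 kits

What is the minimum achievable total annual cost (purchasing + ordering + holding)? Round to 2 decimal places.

$3,929,973.28

H₁ = 27%×$128 = $34.5600;  H₂ = 27%×$127.62 = $34.4574
EOQ₁ = √(2×30,500×320/34.5600) = 751.54  (< 2,500, feasible at tier 1)
EOQ₂ = √(2×30,500×320/34.4574) = 752.66  (< 2,500 → use Q = 2,500 at tier-2 price)
TC(tier 1 (EOQ₁), Q≈751.5) = $3,929,973.28
TC(tier 2, Q≈2,500.0) = $3,939,385.75
Minimum at tier 1 (EOQ₁): $3,929,973.28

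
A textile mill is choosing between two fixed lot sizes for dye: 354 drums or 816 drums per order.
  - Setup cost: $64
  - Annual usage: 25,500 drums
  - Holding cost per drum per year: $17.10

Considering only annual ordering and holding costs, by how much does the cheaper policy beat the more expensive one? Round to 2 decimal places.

$1,339.93

Annual cost at Q: ordering D·S/Q plus holding Q·H/2.
TC(354) = (25,500/354)×64 + (354/2)×17.1 = $7,636.87
TC(816) = (25,500/816)×64 + (816/2)×17.1 = $8,976.80
Cheaper: Q = 354.  Difference = $1,339.93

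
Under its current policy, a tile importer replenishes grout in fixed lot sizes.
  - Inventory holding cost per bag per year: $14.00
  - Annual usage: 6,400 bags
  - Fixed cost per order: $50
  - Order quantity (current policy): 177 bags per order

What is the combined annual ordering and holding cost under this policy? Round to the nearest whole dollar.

$3,047

Annual ordering cost = (D/Q)·S = (6,400/177) × 50 = $1,807.91
Annual holding cost  = (Q/2)·H = (177/2) × 14 = $1,239.00
Total = $1,807.91 + $1,239.00 = $3,046.91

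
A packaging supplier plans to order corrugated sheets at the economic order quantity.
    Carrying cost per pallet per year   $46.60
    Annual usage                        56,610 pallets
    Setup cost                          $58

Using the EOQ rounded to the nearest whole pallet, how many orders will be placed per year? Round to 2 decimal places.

Optimal lot size Q* = (2 × 56,610 × $58 / $46.6)^½ ≈ 375.39 → Q = 375
N = D/Q = 56,610/375 ≈ 150.960 orders/yr

150.96 orders per year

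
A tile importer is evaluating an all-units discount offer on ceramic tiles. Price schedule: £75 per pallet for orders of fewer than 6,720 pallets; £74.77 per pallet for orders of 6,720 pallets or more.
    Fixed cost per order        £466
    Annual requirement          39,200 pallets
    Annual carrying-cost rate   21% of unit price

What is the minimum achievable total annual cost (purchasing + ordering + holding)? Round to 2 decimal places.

H₁ = 21%×£75 = £15.7500;  H₂ = 21%×£74.77 = £15.7017
EOQ₁ = √(2×39,200×466/15.7500) = 1,523.04  (< 6,720, feasible at tier 1)
EOQ₂ = √(2×39,200×466/15.7017) = 1,525.38  (< 6,720 → use Q = 6,720 at tier-2 price)
TC(tier 1 (EOQ₁), Q≈1,523.0) = £2,963,987.85
TC(tier 2, Q≈6,720.0) = £2,986,460.05
Minimum at tier 1 (EOQ₁): £2,963,987.85

£2,963,987.85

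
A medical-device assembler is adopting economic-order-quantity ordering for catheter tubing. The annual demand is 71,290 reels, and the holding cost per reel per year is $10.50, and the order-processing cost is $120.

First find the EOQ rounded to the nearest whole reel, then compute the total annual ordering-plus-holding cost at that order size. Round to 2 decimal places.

Optimal lot size Q* = (2 × 71,290 × $120 / $10.5)^½ ≈ 1,276.51 → Q = 1,277 reels
Orders/yr = 71,290/1,277 = 55.826; ordering cost = 55.826 × $120 = $6,699.14
Average inventory = 1,277/2 = 638.5; holding cost = 638.5 × $10.5 = $6,704.25
Total = $6,699.14 + $6,704.25 = $13,403.39

$13,403.39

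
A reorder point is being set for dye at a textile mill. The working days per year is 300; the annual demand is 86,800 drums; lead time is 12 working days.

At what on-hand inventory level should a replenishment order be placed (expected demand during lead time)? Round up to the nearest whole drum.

Daily demand d = 86,800 / 300 = 289.333 drums/day
Demand during lead time = 289.333 × 12 = 3,472.00
Reorder point = 3,472.00 → round up

3,472 drums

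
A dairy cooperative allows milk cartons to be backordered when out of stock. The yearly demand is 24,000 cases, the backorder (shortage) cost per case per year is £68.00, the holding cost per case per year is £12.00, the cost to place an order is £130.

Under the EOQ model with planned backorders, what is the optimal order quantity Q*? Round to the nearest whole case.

782 cases

Q* = √(2DS/H) · √((H + b)/b)
   = √(2 × 24,000 × 130 / 12) · √((12 + 68) / 68)
   = 721.110 × 1.0847 ≈ 782.15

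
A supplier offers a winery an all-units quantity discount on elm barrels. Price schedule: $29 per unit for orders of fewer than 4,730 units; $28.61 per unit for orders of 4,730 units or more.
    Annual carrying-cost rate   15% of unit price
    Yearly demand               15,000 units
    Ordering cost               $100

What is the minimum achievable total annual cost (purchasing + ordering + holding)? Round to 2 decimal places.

H₁ = 15%×$29 = $4.3500;  H₂ = 15%×$28.61 = $4.2915
EOQ₁ = √(2×15,000×100/4.3500) = 830.45  (< 4,730, feasible at tier 1)
EOQ₂ = √(2×15,000×100/4.2915) = 836.10  (< 4,730 → use Q = 4,730 at tier-2 price)
TC(tier 1 (EOQ₁), Q≈830.5) = $438,612.48
TC(tier 2, Q≈4,730.0) = $439,616.52
Minimum at tier 1 (EOQ₁): $438,612.48

$438,612.48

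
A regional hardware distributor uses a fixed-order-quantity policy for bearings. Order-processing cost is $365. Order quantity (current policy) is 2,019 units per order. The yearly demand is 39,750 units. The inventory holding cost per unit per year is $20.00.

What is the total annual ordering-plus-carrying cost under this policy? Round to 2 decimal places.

Orders/yr = 39,750/2,019 = 19.688; ordering cost = 19.688 × $365 = $7,186.11
Average inventory = 2,019/2 = 1009.5; holding cost = 1009.5 × $20 = $20,190.00
Total = $7,186.11 + $20,190.00 = $27,376.11

$27,376.11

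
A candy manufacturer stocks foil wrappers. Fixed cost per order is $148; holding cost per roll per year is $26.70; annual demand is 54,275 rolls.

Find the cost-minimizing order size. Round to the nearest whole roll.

776 rolls

Optimal lot size Q* = (2 × 54,275 × $148 / $26.7)^½ ≈ 775.69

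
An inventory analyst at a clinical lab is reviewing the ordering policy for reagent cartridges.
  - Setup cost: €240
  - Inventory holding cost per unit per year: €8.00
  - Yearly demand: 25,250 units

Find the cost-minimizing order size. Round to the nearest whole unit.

1,231 units

Optimal lot size Q* = (2 × 25,250 × €240 / €8)^½ ≈ 1,230.85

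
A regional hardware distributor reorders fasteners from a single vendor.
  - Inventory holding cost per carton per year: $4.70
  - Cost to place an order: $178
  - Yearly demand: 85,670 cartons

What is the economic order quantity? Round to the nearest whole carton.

2,547 cartons

Q* = √(2·D·S / H) = √(2·85,670·178 / 4.7) = √6,489,046.8 ≈ 2,547.36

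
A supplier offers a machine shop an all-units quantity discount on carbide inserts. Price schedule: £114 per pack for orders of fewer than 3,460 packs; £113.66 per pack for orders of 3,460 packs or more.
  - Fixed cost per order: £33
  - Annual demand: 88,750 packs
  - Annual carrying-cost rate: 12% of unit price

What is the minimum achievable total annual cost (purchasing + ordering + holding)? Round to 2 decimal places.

£10,111,767.28

H₁ = 12%×£114 = £13.6800;  H₂ = 12%×£113.66 = £13.6392
EOQ₁ = √(2×88,750×33/13.6800) = 654.35  (< 3,460, feasible at tier 1)
EOQ₂ = √(2×88,750×33/13.6392) = 655.33  (< 3,460 → use Q = 3,460 at tier-2 price)
TC(tier 1 (EOQ₁), Q≈654.4) = £10,126,451.57
TC(tier 2, Q≈3,460.0) = £10,111,767.28
Minimum at tier 2: £10,111,767.28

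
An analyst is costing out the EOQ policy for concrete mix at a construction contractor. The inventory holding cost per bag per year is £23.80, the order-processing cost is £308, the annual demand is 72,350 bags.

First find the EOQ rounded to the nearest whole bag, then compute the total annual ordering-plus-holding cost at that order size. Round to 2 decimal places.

Q* = √(2·D·S / H) = √(2·72,350·308 / 23.8) = √1,872,588.2 ≈ 1,368.43 → Q = 1,368 bags
Annual ordering cost = (D/Q)·S = (72,350/1,368) × 308 = £16,289.33
Annual holding cost  = (Q/2)·H = (1,368/2) × 23.8 = £16,279.20
Total = £16,289.33 + £16,279.20 = £32,568.53

£32,568.53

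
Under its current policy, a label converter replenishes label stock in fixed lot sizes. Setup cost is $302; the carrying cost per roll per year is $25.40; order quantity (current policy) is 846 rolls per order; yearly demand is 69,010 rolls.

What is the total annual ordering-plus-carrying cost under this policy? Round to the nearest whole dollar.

Orders/yr = 69,010/846 = 81.572; ordering cost = 81.572 × $302 = $24,634.78
Average inventory = 846/2 = 423; holding cost = 423 × $25.4 = $10,744.20
Total = $24,634.78 + $10,744.20 = $35,378.98

$35,379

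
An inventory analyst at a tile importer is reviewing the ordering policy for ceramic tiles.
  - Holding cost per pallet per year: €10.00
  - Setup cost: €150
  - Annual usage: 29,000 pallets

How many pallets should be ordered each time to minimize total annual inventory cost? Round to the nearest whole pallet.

2DS/H = 2·29,000·150/10 = 870,000.00
EOQ = √870,000.00 ≈ 932.74

933 pallets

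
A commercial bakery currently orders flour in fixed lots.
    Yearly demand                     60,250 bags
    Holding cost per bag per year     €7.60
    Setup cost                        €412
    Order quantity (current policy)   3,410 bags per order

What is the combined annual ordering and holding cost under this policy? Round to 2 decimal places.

Orders/yr = 60,250/3,410 = 17.669; ordering cost = 17.669 × €412 = €7,279.47
Average inventory = 3,410/2 = 1705; holding cost = 1705 × €7.6 = €12,958.00
Total = €7,279.47 + €12,958.00 = €20,237.47

€20,237.47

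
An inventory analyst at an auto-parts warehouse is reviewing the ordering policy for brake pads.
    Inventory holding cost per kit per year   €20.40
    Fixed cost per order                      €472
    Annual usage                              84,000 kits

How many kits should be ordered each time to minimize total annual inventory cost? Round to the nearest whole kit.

1,972 kits

2DS/H = 2·84,000·472/20.4 = 3,887,058.82
EOQ = √3,887,058.82 ≈ 1,971.56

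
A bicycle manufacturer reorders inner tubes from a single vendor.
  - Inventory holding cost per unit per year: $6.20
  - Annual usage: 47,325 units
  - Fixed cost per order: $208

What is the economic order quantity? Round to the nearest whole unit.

Optimal lot size Q* = (2 × 47,325 × $208 / $6.2)^½ ≈ 1,781.95

1,782 units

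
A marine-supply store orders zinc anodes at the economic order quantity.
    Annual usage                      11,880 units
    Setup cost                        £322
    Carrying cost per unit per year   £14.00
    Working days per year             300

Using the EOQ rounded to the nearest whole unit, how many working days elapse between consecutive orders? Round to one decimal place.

2DS/H = 2·11,880·322/14 = 546,480.00
EOQ = √546,480.00 ≈ 739.24 → Q = 739 units
Days between orders = 300 / (D/Q) = 300 / 16.076 ≈ 18.662

18.7 days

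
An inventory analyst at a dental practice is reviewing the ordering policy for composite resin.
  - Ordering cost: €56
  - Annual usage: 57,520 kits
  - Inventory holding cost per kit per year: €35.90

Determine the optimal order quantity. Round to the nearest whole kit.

Optimal lot size Q* = (2 × 57,520 × €56 / €35.9)^½ ≈ 423.61

424 kits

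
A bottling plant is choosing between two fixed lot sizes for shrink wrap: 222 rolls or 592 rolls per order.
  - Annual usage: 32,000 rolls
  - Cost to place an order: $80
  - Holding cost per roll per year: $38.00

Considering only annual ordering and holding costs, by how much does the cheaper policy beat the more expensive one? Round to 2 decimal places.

$177.21

TC(Q) = (D/Q)S + (Q/2)H
TC(222) = (32,000/222)×80 + (222/2)×38 = $15,749.53
TC(592) = (32,000/592)×80 + (592/2)×38 = $15,572.32
Cheaper: Q = 592.  Difference = $177.21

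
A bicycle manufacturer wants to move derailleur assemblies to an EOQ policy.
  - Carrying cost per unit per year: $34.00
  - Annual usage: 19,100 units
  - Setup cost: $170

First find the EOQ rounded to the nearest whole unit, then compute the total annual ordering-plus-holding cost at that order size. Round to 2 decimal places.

Q* = √(2·D·S / H) = √(2·19,100·170 / 34) = √191,000.0 ≈ 437.04 → Q = 437 units
Annual ordering cost = (D/Q)·S = (19,100/437) × 170 = $7,430.21
Annual holding cost  = (Q/2)·H = (437/2) × 34 = $7,429.00
Total = $7,430.21 + $7,429.00 = $14,859.21

$14,859.21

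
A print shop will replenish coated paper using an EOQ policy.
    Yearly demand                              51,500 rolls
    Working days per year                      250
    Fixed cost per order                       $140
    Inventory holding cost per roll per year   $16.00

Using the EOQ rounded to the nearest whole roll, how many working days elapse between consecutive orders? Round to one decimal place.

4.6 days

2DS/H = 2·51,500·140/16 = 901,250.00
EOQ = √901,250.00 ≈ 949.34 → Q = 949 rolls
Cycle time = (working days × Q)/D = (250 × 949) / 51,500 = 4.607 days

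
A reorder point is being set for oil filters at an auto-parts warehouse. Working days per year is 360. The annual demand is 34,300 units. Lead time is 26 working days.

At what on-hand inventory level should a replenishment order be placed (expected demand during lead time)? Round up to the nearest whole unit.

Daily demand d = 34,300 / 360 = 95.278 units/day
Demand during lead time = 95.278 × 26 = 2,477.22
Reorder point = 2,477.22 → round up

2,478 units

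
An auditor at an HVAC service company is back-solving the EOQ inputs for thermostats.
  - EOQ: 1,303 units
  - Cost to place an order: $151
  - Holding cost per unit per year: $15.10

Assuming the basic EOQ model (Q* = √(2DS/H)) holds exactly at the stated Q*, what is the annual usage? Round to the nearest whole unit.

84,890 units per year

EOQ relation: Q² = 2DS/H, so rearrange for the unknown.
D = Q²H / (2S) = 1,303² × 15.1 / (2 × 151) = 84,890.45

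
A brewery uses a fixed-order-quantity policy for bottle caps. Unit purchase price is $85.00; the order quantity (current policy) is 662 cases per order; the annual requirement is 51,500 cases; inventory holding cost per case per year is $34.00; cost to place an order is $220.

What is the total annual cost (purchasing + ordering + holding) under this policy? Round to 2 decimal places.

Annual ordering cost = (D/Q)·S = (51,500/662) × 220 = $17,114.80
Annual holding cost  = (Q/2)·H = (662/2) × 34 = $11,254.00
Purchase cost = D·C = 51,500 × 85 = $4,377,500.00
Total = $17,114.80 + $11,254.00 + $4,377,500.00 = $4,405,868.80

$4,405,868.80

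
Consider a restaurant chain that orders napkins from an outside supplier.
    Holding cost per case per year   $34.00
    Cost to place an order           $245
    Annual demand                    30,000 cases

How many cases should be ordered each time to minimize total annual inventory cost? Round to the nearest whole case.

658 cases

2DS/H = 2·30,000·245/34 = 432,352.94
EOQ = √432,352.94 ≈ 657.54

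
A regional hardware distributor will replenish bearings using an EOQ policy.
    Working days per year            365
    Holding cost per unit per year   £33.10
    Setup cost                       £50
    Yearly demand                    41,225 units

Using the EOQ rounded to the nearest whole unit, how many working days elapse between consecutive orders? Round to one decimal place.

Q* = √(2·D·S / H) = √(2·41,225·50 / 33.1) = √124,546.8 ≈ 352.91 → Q = 353 units
Days between orders = 365 / (D/Q) = 365 / 116.785 ≈ 3.125

3.1 days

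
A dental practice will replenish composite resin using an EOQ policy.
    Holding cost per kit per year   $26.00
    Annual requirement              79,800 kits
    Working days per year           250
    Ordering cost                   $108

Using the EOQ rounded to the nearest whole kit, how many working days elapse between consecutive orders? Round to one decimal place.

2.6 days

Q* = √(2·D·S / H) = √(2·79,800·108 / 26) = √662,953.8 ≈ 814.22 → Q = 814 kits
Days between orders = 250 / (D/Q) = 250 / 98.034 ≈ 2.550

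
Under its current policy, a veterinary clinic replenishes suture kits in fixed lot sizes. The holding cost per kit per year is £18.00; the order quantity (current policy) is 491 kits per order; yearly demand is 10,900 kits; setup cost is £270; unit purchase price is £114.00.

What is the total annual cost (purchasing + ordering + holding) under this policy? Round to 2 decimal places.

£1,253,012.89

Ordering: D/Q × S = 10,900/491 × £270 = £5,993.89
Holding:  Q/2 × H = 491/2 × £18 = £4,419.00
Purchase cost = D·C = 10,900 × 114 = £1,242,600.00
Total = £5,993.89 + £4,419.00 + £1,242,600.00 = £1,253,012.89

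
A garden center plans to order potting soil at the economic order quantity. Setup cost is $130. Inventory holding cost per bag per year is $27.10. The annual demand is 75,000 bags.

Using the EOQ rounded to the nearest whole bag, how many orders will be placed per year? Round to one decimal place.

EOQ = √(2DS/H) = √(2 × 75,000 × 130 / 27.1)
    = √(719,557.20) ≈ 848.27 → Q = 848
Orders per year = D/Q = 75,000 / 848 = 88.443

88.4 orders per year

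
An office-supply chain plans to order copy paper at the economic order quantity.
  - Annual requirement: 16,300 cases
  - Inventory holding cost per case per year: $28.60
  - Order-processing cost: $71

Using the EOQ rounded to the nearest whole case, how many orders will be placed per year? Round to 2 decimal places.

57.39 orders per year

EOQ = √(2DS/H) = √(2 × 16,300 × 71 / 28.6)
    = √(80,930.07) ≈ 284.48 → Q = 284
Orders per year = D/Q = 16,300 / 284 = 57.394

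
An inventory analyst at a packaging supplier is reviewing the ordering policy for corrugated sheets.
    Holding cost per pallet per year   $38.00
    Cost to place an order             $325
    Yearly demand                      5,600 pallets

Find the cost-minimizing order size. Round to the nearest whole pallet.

309 pallets

EOQ = √(2DS/H) = √(2 × 5,600 × 325 / 38)
    = √(95,789.47) ≈ 309.50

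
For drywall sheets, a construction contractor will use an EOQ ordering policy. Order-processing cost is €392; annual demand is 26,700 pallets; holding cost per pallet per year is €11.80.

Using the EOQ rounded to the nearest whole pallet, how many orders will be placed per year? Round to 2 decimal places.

20.05 orders per year

EOQ = √(2DS/H) = √(2 × 26,700 × 392 / 11.8)
    = √(1,773,966.10) ≈ 1,331.90 → Q = 1,332
Orders per year = D/Q = 26,700 / 1,332 = 20.045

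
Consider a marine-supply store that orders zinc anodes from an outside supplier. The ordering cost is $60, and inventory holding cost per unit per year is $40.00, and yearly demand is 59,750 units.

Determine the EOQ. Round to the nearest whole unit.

EOQ = √(2DS/H) = √(2 × 59,750 × 60 / 40)
    = √(179,250.00) ≈ 423.38

423 units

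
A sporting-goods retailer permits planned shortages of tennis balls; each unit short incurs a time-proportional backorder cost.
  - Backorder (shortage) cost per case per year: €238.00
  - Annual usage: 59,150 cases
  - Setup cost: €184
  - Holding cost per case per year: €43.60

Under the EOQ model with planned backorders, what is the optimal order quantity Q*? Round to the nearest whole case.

769 cases

Q* = √(2DS/H) · √((H + b)/b)
   = √(2 × 59,150 × 184 / 43.6) · √((43.6 + 238) / 238)
   = 706.575 × 1.0877 ≈ 768.57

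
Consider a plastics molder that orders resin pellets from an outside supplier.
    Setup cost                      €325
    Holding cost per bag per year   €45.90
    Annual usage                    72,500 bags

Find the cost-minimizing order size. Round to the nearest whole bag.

1,013 bags

Q* = √(2·D·S / H) = √(2·72,500·325 / 45.9) = √1,026,688.5 ≈ 1,013.26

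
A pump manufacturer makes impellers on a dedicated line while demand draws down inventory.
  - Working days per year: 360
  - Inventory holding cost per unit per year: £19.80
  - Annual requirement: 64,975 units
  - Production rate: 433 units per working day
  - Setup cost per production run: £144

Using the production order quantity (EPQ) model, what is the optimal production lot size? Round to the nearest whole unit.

1,273 units

Daily demand d = 64,975/360 = 180.486; p = 433; 1 − d/p = 0.58317
EPQ = √(2DS / (H(1 − d/p)))
    = √(2 × 64,975 × 144 / (19.8 × 0.58317)) ≈ 1,273.03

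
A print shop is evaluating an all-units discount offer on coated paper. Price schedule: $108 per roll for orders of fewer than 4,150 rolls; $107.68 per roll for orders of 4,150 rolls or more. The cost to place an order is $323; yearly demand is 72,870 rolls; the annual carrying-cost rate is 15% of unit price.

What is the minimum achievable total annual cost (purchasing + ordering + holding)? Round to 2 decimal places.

H₁ = 15%×$108 = $16.2000;  H₂ = 15%×$107.68 = $16.1520
EOQ₁ = √(2×72,870×323/16.2000) = 1,704.64  (< 4,150, feasible at tier 1)
EOQ₂ = √(2×72,870×323/16.1520) = 1,707.17  (< 4,150 → use Q = 4,150 at tier-2 price)
TC(tier 1 (EOQ₁), Q≈1,704.6) = $7,897,575.20
TC(tier 2, Q≈4,150.0) = $7,885,828.57
Minimum at tier 2: $7,885,828.57

$7,885,828.57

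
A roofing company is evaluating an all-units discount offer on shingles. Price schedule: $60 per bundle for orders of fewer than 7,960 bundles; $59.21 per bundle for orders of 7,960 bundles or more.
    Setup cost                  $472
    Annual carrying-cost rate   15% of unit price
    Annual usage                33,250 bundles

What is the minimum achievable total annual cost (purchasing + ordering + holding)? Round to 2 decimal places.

$2,006,052.48

H₁ = 15%×$60 = $9.0000;  H₂ = 15%×$59.21 = $8.8815
EOQ₁ = √(2×33,250×472/9.0000) = 1,867.50  (< 7,960, feasible at tier 1)
EOQ₂ = √(2×33,250×472/8.8815) = 1,879.92  (< 7,960 → use Q = 7,960 at tier-2 price)
TC(tier 1 (EOQ₁), Q≈1,867.5) = $2,011,807.50
TC(tier 2, Q≈7,960.0) = $2,006,052.48
Minimum at tier 2: $2,006,052.48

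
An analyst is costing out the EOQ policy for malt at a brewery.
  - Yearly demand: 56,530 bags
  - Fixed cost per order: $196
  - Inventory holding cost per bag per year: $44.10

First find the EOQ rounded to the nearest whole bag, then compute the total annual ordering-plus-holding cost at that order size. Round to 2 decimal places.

EOQ = √(2DS/H) = √(2 × 56,530 × 196 / 44.1)
    = √(502,488.89) ≈ 708.86 → Q = 709 bags
Orders/yr = 56,530/709 = 79.732; ordering cost = 79.732 × $196 = $15,627.48
Average inventory = 709/2 = 354.5; holding cost = 354.5 × $44.1 = $15,633.45
Total = $15,627.48 + $15,633.45 = $31,260.93

$31,260.93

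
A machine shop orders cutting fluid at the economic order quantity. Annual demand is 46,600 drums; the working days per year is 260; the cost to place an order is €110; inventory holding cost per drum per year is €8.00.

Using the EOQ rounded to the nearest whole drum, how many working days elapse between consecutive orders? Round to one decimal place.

6.3 days

2DS/H = 2·46,600·110/8 = 1,281,500.00
EOQ = √1,281,500.00 ≈ 1,132.03 → Q = 1,132 drums
Days between orders = 260 / (D/Q) = 260 / 41.166 ≈ 6.316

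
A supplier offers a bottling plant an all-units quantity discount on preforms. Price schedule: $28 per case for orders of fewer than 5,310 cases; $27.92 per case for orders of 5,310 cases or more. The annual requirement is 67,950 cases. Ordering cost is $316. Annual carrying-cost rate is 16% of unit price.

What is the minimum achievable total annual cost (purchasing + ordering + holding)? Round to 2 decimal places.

$1,913,068.14

H₁ = 16%×$28 = $4.4800;  H₂ = 16%×$27.92 = $4.4672
EOQ₁ = √(2×67,950×316/4.4800) = 3,096.09  (< 5,310, feasible at tier 1)
EOQ₂ = √(2×67,950×316/4.4672) = 3,100.53  (< 5,310 → use Q = 5,310 at tier-2 price)
TC(tier 1 (EOQ₁), Q≈3,096.1) = $1,916,470.51
TC(tier 2, Q≈5,310.0) = $1,913,068.14
Minimum at tier 2: $1,913,068.14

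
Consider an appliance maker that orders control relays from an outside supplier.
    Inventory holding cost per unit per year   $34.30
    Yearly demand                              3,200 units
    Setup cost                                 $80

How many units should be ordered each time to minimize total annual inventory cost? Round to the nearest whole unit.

Q* = √(2·D·S / H) = √(2·3,200·80 / 34.3) = √14,927.1 ≈ 122.18

122 units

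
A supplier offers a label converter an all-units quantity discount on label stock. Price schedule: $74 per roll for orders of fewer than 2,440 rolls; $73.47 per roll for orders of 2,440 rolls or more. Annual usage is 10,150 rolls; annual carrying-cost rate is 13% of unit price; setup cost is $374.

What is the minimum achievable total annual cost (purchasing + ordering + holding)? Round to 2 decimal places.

H₁ = 13%×$74 = $9.6200;  H₂ = 13%×$73.47 = $9.5511
EOQ₁ = √(2×10,150×374/9.6200) = 888.37  (< 2,440, feasible at tier 1)
EOQ₂ = √(2×10,150×374/9.5511) = 891.57  (< 2,440 → use Q = 2,440 at tier-2 price)
TC(tier 1 (EOQ₁), Q≈888.4) = $759,646.17
TC(tier 2, Q≈2,440.0) = $758,928.62
Minimum at tier 2: $758,928.62

$758,928.62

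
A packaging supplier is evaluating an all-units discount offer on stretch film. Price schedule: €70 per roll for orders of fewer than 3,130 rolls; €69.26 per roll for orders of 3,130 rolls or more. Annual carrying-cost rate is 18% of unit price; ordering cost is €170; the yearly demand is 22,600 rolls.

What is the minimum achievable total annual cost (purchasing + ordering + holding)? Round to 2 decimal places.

H₁ = 18%×€70 = €12.6000;  H₂ = 18%×€69.26 = €12.4668
EOQ₁ = √(2×22,600×170/12.6000) = 780.92  (< 3,130, feasible at tier 1)
EOQ₂ = √(2×22,600×170/12.4668) = 785.08  (< 3,130 → use Q = 3,130 at tier-2 price)
TC(tier 1 (EOQ₁), Q≈780.9) = €1,591,839.63
TC(tier 2, Q≈3,130.0) = €1,586,014.02
Minimum at tier 2: €1,586,014.02

€1,586,014.02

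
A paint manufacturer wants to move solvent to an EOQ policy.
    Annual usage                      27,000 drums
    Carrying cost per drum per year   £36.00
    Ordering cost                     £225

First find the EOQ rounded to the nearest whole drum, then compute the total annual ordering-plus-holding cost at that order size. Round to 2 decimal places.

2DS/H = 2·27,000·225/36 = 337,500.00
EOQ = √337,500.00 ≈ 580.95 → Q = 581 drums
Ordering: D/Q × S = 27,000/581 × £225 = £10,456.11
Holding:  Q/2 × H = 581/2 × £36 = £10,458.00
Total = £10,456.11 + £10,458.00 = £20,914.11

£20,914.11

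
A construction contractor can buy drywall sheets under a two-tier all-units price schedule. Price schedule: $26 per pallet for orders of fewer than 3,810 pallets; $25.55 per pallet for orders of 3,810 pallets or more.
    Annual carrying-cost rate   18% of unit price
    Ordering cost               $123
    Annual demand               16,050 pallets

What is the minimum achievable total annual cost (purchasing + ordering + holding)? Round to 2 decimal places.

H₁ = 18%×$26 = $4.6800;  H₂ = 18%×$25.55 = $4.5990
EOQ₁ = √(2×16,050×123/4.6800) = 918.51  (< 3,810, feasible at tier 1)
EOQ₂ = √(2×16,050×123/4.5990) = 926.56  (< 3,810 → use Q = 3,810 at tier-2 price)
TC(tier 1 (EOQ₁), Q≈918.5) = $421,598.61
TC(tier 2, Q≈3,810.0) = $419,356.74
Minimum at tier 2: $419,356.74

$419,356.74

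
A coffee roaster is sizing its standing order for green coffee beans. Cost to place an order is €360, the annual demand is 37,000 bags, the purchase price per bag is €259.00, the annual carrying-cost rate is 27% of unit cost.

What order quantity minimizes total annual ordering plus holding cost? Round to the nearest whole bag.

H = i·C = 0.27 × €259 = €69.9300 per bag-year
2DS/H = 2·37,000·360/69.93 = 380,952.38
EOQ = √380,952.38 ≈ 617.21

617 bags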